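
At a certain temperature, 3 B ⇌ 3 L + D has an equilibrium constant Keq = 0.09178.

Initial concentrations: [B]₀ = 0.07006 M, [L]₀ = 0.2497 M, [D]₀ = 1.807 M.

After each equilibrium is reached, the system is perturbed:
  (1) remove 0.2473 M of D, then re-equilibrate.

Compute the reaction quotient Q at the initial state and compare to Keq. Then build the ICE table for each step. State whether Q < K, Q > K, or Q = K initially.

Q₀ = 81.81; Q > K (proceeds reverse)

Q₀ = 81.81 vs Keq = 0.09178 ⇒ Q>K, reverse
Step 1:
                  B         L         D
  I         0.07006    0.2497     1.807
  C          0.1626   -0.1626  -0.05421
  E          0.2327   0.08706     1.753
  solve Keq expr → x = -0.05421; check Q = 0.09178
Then remove 0.2473 M of D.
Step 2:
                  B         L         D
  I          0.2327   0.08706     1.505
  C       -0.003233  0.003233  0.001078
  E          0.2295   0.09029     1.507
  solve Keq expr → x = 0.001078; check Q = 0.09178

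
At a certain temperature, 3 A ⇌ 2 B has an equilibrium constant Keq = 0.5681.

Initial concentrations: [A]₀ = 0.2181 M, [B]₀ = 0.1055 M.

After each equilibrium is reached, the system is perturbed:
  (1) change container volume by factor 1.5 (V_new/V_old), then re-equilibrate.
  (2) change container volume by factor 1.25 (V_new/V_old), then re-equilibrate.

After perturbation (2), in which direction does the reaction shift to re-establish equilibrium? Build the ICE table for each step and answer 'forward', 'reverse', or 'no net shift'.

Direction: reverse

Q₀ = 1.073 vs Keq = 0.5681 ⇒ Q>K, reverse
Step 1:
                    A           B
  I            0.2181      0.1055
  C           0.02377    -0.01584
  E            0.2419     0.08966
  solve Keq expr → x = -0.007922; check Q = 0.5681
Then change container volume by factor 1.5 (V_new/V_old).
Step 2:
                    A           B
  I            0.1612     0.05977
  C          0.009728   -0.006486
  E             0.171     0.05328
  solve Keq expr → x = -0.003243; check Q = 0.5681
Then change container volume by factor 1.25 (V_new/V_old).
Step 3:
                    A           B
  I            0.1368     0.04263
  C          0.004137   -0.002758
  E            0.1409     0.03987
  solve Keq expr → x = -0.001379; check Q = 0.5681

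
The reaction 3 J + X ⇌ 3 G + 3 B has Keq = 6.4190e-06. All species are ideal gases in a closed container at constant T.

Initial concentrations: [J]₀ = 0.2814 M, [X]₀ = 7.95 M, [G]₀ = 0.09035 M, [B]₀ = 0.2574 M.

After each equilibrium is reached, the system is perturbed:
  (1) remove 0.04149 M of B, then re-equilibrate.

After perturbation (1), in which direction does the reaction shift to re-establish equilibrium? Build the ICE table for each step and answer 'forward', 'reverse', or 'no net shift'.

Q₀ = 7.1002e-05 vs Keq = 6.4190e-06 ⇒ Q>K, reverse
Step 1:
                  J         X         G         B
  I          0.2814      7.95   0.09035    0.2574
  C         0.03681   0.01227  -0.03681  -0.03681
  E          0.3182     7.962   0.05354    0.2206
  solve Keq expr → x = -0.01227; check Q = 6.4190e-06
Then remove 0.04149 M of B.
Step 2:
                  J         X         G         B
  I          0.3182     7.962   0.05354    0.1791
  C       -0.007993 -0.002664  0.007993  0.007993
  E          0.3102      7.96   0.06153    0.1871
  solve Keq expr → x = 0.002664; check Q = 6.4190e-06

Direction: forward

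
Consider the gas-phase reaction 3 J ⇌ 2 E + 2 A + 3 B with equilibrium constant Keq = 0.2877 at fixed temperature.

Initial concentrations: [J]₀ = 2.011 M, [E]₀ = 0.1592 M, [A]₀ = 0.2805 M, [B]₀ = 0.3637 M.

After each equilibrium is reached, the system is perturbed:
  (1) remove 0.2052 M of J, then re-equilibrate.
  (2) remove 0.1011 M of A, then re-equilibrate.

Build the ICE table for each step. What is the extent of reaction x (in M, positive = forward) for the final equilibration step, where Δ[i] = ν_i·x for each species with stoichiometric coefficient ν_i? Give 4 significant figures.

Q₀ = 1.1796e-05 vs Keq = 0.2877 ⇒ Q<K, forward
Step 1:
                    J           E           A           B
  I             2.011      0.1592      0.2805      0.3637
  C           -0.8024      0.5349      0.5349      0.8024
  E             1.209      0.6941      0.8154       1.166
  solve Keq expr → x = 0.2675; check Q = 0.2877
Then remove 0.2052 M of J.
Step 2:
                    J           E           A           B
  I             1.003      0.6941      0.8154       1.166
  C           0.06067    -0.04044    -0.04044    -0.06067
  E             1.064      0.6537       0.775       1.105
  solve Keq expr → x = -0.02022; check Q = 0.2877
Then remove 0.1011 M of A.
Step 3:
                    J           E           A           B
  I             1.064      0.6537      0.6739       1.105
  C          -0.02944     0.01962     0.01962     0.02944
  E             1.035      0.6733      0.6935       1.135
  solve Keq expr → x = 0.009812; check Q = 0.2877

x = 0.009812 M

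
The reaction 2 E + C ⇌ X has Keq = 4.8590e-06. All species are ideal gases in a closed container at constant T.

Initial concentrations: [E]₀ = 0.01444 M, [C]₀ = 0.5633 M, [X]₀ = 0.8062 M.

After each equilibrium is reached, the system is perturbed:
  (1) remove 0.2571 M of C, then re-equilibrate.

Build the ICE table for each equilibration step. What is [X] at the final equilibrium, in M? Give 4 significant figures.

[X]_eq = 1.4305e-05 M

Q₀ = 6864 vs Keq = 4.8590e-06 ⇒ Q>K, reverse
Step 1:
                    E           C           X
  I           0.01444      0.5633      0.8062
  C             1.612      0.8062     -0.8062
  E             1.627       1.369  1.7611e-05
  solve Keq expr → x = -0.8062; check Q = 4.8590e-06
Then remove 0.2571 M of C.
Step 2:
                    E           C           X
  I             1.627       1.112  1.7611e-05
  C        6.6119e-06  3.3060e-06 -3.3060e-06
  E             1.627       1.112  1.4305e-05
  solve Keq expr → x = -3.3060e-06; check Q = 4.8590e-06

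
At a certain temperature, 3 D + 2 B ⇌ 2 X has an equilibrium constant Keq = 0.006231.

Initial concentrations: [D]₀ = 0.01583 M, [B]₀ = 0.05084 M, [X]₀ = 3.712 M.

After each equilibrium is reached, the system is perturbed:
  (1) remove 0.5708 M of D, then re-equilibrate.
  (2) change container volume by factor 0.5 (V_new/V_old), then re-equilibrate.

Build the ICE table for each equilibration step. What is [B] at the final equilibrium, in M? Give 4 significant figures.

[B]_eq = 4.079 M

Q₀ = 1.3439e+09 vs Keq = 0.006231 ⇒ Q>K, reverse
Step 1:
                   D          B          X
  init       0.01583    0.05084      3.712
  Δ            3.588      2.392     -2.392
  eq           3.604      2.443       1.32
  solve Keq expr → x = -1.196; check Q = 0.006231
Then remove 0.5708 M of D.
Step 2:
                   D          B          X
  init         3.034      2.443       1.32
  Δ           0.2025      0.135     -0.135
  eq           3.236      2.578      1.185
  solve Keq expr → x = -0.0675; check Q = 0.006231
Then change container volume by factor 0.5 (V_new/V_old).
Step 3:
                   D          B          X
  init         6.472      5.156      2.369
  Δ           -1.615     -1.077      1.077
  eq           4.857      4.079      3.446
  solve Keq expr → x = 0.5385; check Q = 0.006231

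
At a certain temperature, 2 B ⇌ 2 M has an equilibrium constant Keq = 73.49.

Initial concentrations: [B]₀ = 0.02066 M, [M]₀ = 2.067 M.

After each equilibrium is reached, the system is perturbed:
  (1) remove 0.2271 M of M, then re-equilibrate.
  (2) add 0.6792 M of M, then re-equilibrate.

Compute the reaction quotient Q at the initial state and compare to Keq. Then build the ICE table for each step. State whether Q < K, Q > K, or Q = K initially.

Q₀ = 1.0010e+04; Q > K (proceeds reverse)

Q₀ = 1.0010e+04 vs Keq = 73.49 ⇒ Q>K, reverse
Step 1:
                   B          M
  Initial    0.02066      2.067
  Change      0.1974    -0.1974
  Equil       0.2181       1.87
  solve Keq expr → x = -0.09871; check Q = 73.49
Then remove 0.2271 M of M.
Step 2:
                   B          M
  Initial     0.2181      1.642
  Change    -0.02372    0.02372
  Equil       0.1944      1.666
  solve Keq expr → x = 0.01186; check Q = 73.49
Then add 0.6792 M of M.
Step 3:
                   B          M
  Initial     0.1944      2.345
  Change     0.07095   -0.07095
  Equil       0.2653      2.274
  solve Keq expr → x = -0.03548; check Q = 73.49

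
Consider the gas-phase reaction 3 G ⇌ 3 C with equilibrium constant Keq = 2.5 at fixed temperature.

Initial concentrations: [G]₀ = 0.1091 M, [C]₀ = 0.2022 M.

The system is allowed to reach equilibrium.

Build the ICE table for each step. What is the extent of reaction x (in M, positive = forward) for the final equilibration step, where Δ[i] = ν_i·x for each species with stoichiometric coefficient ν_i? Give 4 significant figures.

x = -0.007654 M

Q₀ = 6.366 vs Keq = 2.5 ⇒ Q>K, reverse
Step 1:
                   G          C
  I           0.1091     0.2022
  C          0.02296   -0.02296
  E           0.1321     0.1792
  solve Keq expr → x = -0.007654; check Q = 2.5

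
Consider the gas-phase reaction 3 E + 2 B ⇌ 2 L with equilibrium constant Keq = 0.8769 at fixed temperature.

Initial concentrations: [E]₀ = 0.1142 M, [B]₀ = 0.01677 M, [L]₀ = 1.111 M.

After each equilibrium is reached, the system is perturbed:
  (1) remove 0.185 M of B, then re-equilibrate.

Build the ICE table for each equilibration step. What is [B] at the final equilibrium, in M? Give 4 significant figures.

[B]_eq = 0.4649 M

Q₀ = 2.9469e+06 vs Keq = 0.8769 ⇒ Q>K, reverse
Step 1:
                   E          B          L
  init        0.1142    0.01677      1.111
  Δ            0.863     0.5754    -0.5754
  eq          0.9772     0.5921     0.5356
  solve Keq expr → x = -0.2877; check Q = 0.8769
Then remove 0.185 M of B.
Step 2:
                   E          B          L
  init        0.9772     0.4071     0.5356
  Δ          0.08674    0.05782   -0.05782
  eq           1.064     0.4649     0.4778
  solve Keq expr → x = -0.02891; check Q = 0.8769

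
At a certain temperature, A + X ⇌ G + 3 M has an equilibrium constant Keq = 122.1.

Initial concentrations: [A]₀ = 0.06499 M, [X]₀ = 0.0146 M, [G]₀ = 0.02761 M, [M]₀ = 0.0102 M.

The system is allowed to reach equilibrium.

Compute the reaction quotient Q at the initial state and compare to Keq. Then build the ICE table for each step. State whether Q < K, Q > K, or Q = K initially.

Q₀ = 3.0879e-05 vs Keq = 122.1 ⇒ Q<K, forward
Step 1:
                  A         X         G         M
  init      0.06499    0.0146   0.02761    0.0102
  Δ         -0.0146   -0.0146    0.0146    0.0438
  eq        0.05039 1.0800e-06   0.04221     0.054
  solve Keq expr → x = 0.0146; check Q = 122.1

Q₀ = 3.0879e-05; Q < K (proceeds forward)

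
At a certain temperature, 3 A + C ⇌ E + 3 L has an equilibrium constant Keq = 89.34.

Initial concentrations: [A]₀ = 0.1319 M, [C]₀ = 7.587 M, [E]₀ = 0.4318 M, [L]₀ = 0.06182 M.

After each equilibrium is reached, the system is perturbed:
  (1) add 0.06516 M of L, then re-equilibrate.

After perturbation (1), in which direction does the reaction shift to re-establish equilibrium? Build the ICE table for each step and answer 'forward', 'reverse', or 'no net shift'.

Q₀ = 0.00586 vs Keq = 89.34 ⇒ Q<K, forward
Step 1:
                    A           C           E           L
  Initial      0.1319       7.587      0.4318     0.06182
  Change      -0.1161    -0.03871     0.03871      0.1161
  Equil       0.01578       7.548      0.4705      0.1779
  solve Keq expr → x = 0.03871; check Q = 89.34
Then add 0.06516 M of L.
Step 2:
                    A           C           E           L
  Initial     0.01578       7.548      0.4705      0.2431
  Change     0.005283    0.001761   -0.001761   -0.005283
  Equil       0.02106        7.55      0.4687      0.2378
  solve Keq expr → x = -0.001761; check Q = 89.34

Direction: reverse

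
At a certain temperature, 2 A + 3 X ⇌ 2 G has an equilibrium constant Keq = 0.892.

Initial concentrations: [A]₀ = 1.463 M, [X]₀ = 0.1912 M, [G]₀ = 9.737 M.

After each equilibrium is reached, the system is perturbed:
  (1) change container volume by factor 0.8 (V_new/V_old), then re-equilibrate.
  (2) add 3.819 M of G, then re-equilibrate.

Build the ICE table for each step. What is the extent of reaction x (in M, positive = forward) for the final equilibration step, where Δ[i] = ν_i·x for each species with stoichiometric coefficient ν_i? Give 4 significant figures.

Q₀ = 6337 vs Keq = 0.892 ⇒ Q>K, reverse
Step 1:
                    A           X           G
  init          1.463      0.1912       9.737
  Δ             1.321       1.981      -1.321
  eq            2.784       2.172       8.416
  solve Keq expr → x = -0.6603; check Q = 0.892
Then change container volume by factor 0.8 (V_new/V_old).
Step 2:
                    A           X           G
  init           3.48       2.715       10.52
  Δ             -0.26     -0.3901        0.26
  eq            3.219       2.325       10.78
  solve Keq expr → x = 0.13; check Q = 0.892
Then add 3.819 M of G.
Step 3:
                    A           X           G
  init          3.219       2.325        14.6
  Δ             0.239      0.3586      -0.239
  eq            3.459       2.684       14.36
  solve Keq expr → x = -0.1195; check Q = 0.892

x = -0.1195 M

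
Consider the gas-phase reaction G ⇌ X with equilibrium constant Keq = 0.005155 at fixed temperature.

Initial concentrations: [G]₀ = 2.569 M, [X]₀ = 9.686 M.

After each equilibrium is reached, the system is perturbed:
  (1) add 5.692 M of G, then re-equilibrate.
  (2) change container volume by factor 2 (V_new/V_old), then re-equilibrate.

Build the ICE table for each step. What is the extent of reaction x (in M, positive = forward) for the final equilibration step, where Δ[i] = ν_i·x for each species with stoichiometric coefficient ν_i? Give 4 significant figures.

x = 0 M

Q₀ = 3.77 vs Keq = 0.005155 ⇒ Q>K, reverse
Step 1:
                   G          X
  I            2.569      9.686
  C            9.623     -9.623
  E            12.19    0.06285
  solve Keq expr → x = -9.623; check Q = 0.005155
Then add 5.692 M of G.
Step 2:
                   G          X
  I            17.88    0.06285
  C         -0.02919    0.02919
  E            17.85    0.09204
  solve Keq expr → x = 0.02919; check Q = 0.005155
Then change container volume by factor 2 (V_new/V_old).
Step 3:
                   G          X
  I            8.927    0.04602
  C                0          0
  E            8.927    0.04602
  solve Keq expr → x = 0; check Q = 0.005155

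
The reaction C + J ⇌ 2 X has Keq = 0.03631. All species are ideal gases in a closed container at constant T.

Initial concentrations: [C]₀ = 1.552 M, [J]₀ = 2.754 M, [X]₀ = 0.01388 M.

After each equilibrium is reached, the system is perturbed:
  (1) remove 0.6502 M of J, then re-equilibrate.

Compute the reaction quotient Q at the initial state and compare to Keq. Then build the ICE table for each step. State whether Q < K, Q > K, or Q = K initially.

Q₀ = 4.5074e-05 vs Keq = 0.03631 ⇒ Q<K, forward
Step 1:
                    C           J           X
  init          1.552       2.754     0.01388
  Δ           -0.1728     -0.1728      0.3456
  eq            1.379       2.581      0.3595
  solve Keq expr → x = 0.1728; check Q = 0.03631
Then remove 0.6502 M of J.
Step 2:
                    C           J           X
  init          1.379       1.931      0.3595
  Δ           0.02214     0.02214    -0.04428
  eq            1.401       1.953      0.3152
  solve Keq expr → x = -0.02214; check Q = 0.03631

Q₀ = 4.5074e-05; Q < K (proceeds forward)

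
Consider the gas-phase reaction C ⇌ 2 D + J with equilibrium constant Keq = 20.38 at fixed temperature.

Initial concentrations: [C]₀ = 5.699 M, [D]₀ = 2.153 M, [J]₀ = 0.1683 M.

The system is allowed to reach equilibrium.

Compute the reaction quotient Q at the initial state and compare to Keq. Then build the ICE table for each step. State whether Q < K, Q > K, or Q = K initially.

Q₀ = 0.1369; Q < K (proceeds forward)

Q₀ = 0.1369 vs Keq = 20.38 ⇒ Q<K, forward
Step 1:
                  C         D         J
  init        5.699     2.153    0.1683
  Δ          -1.939     3.878     1.939
  eq           3.76     6.031     2.107
  solve Keq expr → x = 1.939; check Q = 20.38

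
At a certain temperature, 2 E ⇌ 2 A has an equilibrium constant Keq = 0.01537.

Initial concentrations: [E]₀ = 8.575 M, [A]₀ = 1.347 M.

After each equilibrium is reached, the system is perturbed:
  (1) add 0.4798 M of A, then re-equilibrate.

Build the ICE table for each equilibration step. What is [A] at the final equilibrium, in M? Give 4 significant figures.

Q₀ = 0.02468 vs Keq = 0.01537 ⇒ Q>K, reverse
Step 1:
                    E           A
  Initial       8.575       1.347
  Change       0.2526     -0.2526
  Equil         8.828       1.094
  solve Keq expr → x = -0.1263; check Q = 0.01537
Then add 0.4798 M of A.
Step 2:
                    E           A
  Initial       8.828       1.574
  Change       0.4269     -0.4269
  Equil         9.254       1.147
  solve Keq expr → x = -0.2134; check Q = 0.01537

[A]_eq = 1.147 M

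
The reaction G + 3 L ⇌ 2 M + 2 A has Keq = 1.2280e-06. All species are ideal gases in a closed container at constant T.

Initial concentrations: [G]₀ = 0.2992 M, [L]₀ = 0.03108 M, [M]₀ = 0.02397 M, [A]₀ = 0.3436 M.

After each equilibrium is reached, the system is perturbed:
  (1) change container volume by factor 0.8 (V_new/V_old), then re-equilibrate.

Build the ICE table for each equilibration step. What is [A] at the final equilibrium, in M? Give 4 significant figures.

Q₀ = 7.552 vs Keq = 1.2280e-06 ⇒ Q>K, reverse
Step 1:
                  G         L         M         A
  init       0.2992   0.03108   0.02397    0.3436
  Δ         0.01197    0.0359  -0.02394  -0.02394
  eq         0.3112   0.06698 3.3525e-05    0.3197
  solve Keq expr → x = -0.01197; check Q = 1.2280e-06
Then change container volume by factor 0.8 (V_new/V_old).
Step 2:
                  G         L         M         A
  init        0.389   0.08373 4.1906e-05    0.3996
  Δ               0         0         0         0
  eq          0.389   0.08373 4.1906e-05    0.3996
  solve Keq expr → x = 0; check Q = 1.2280e-06

[A]_eq = 0.3996 M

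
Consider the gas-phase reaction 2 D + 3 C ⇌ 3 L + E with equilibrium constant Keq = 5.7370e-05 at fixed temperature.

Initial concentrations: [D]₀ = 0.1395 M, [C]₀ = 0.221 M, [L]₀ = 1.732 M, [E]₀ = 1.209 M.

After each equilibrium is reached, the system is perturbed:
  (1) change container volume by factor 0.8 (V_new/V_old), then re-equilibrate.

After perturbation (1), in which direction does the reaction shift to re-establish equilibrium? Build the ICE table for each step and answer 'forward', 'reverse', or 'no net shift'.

Q₀ = 2.9905e+04 vs Keq = 5.7370e-05 ⇒ Q>K, reverse
Step 1:
                   D          C          L          E
  I           0.1395      0.221      1.732      1.209
  C            1.092      1.638     -1.638    -0.5459
  E            1.231      1.859    0.09443     0.6631
  solve Keq expr → x = -0.5459; check Q = 5.7370e-05
Then change container volume by factor 0.8 (V_new/V_old).
Step 2:
                   D          C          L          E
  I            1.539      2.323      0.118     0.8289
  C        -0.005483  -0.008224   0.008224   0.002741
  E            1.534      2.315     0.1263     0.8317
  solve Keq expr → x = 0.002741; check Q = 5.7370e-05

Direction: forward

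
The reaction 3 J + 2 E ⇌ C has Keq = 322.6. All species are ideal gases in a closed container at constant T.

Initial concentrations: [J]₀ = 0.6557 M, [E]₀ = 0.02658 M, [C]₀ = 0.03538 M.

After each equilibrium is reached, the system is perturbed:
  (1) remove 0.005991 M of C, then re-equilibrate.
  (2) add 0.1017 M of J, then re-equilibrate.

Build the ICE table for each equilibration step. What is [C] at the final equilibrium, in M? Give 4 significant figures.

Q₀ = 177.6 vs Keq = 322.6 ⇒ Q<K, forward
Step 1:
                    J           E           C
  I            0.6557     0.02658     0.03538
  C         -0.008512   -0.005675    0.002837
  E            0.6472     0.02091     0.03822
  solve Keq expr → x = 0.002837; check Q = 322.6
Then remove 0.005991 M of C.
Step 2:
                    J           E           C
  I            0.6472     0.02091     0.03223
  C         -0.002108   -0.001405  7.0253e-04
  E            0.6451      0.0195     0.03293
  solve Keq expr → x = 7.0253e-04; check Q = 322.6
Then add 0.1017 M of J.
Step 3:
                    J           E           C
  I            0.7468      0.0195     0.03293
  C         -0.004945   -0.003297    0.001648
  E            0.7418      0.0162     0.03458
  solve Keq expr → x = 0.001648; check Q = 322.6

[C]_eq = 0.03458 M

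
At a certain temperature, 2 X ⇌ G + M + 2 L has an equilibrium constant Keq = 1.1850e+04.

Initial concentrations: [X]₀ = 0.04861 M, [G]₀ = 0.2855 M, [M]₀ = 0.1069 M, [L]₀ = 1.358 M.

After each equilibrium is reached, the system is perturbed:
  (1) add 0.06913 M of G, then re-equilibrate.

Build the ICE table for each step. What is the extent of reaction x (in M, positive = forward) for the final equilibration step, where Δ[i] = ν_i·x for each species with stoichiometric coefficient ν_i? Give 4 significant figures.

Q₀ = 23.82 vs Keq = 1.1850e+04 ⇒ Q<K, forward
Step 1:
                    X           G           M           L
  I           0.04861      0.2855      0.1069       1.358
  C          -0.04603     0.02301     0.02301     0.04603
  E          0.002582      0.3085      0.1299       1.404
  solve Keq expr → x = 0.02301; check Q = 1.1850e+04
Then add 0.06913 M of G.
Step 2:
                    X           G           M           L
  I          0.002582      0.3776      0.1299       1.404
  C        2.7212e-04 -1.3606e-04 -1.3606e-04 -2.7212e-04
  E          0.002854      0.3775      0.1298       1.404
  solve Keq expr → x = -1.3606e-04; check Q = 1.1850e+04

x = -1.3606e-04 M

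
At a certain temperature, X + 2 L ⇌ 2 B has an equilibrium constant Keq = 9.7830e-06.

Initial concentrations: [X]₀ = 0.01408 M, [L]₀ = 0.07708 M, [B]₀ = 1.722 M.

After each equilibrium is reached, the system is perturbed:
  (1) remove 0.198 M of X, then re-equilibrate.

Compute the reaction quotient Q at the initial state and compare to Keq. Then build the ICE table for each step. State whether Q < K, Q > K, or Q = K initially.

Q₀ = 3.5447e+04 vs Keq = 9.7830e-06 ⇒ Q>K, reverse
Step 1:
                    X           L           B
  I           0.01408     0.07708       1.722
  C            0.8584       1.717      -1.717
  E            0.8725       1.794    0.005241
  solve Keq expr → x = -0.8584; check Q = 9.7830e-06
Then remove 0.198 M of X.
Step 2:
                    X           L           B
  I            0.6745       1.794    0.005241
  C        3.1510e-04  6.3020e-04 -6.3020e-04
  E            0.6748       1.794    0.004611
  solve Keq expr → x = -3.1510e-04; check Q = 9.7830e-06

Q₀ = 3.5447e+04; Q > K (proceeds reverse)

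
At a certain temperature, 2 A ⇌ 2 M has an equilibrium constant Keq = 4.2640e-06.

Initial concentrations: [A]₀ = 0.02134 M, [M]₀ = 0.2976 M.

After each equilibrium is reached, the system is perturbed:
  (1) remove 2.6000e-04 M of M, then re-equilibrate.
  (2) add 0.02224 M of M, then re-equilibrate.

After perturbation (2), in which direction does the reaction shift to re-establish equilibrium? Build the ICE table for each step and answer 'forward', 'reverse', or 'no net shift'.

Direction: reverse

Q₀ = 194.5 vs Keq = 4.2640e-06 ⇒ Q>K, reverse
Step 1:
                    A           M
  I           0.02134      0.2976
  C            0.2969     -0.2969
  E            0.3183  6.5724e-04
  solve Keq expr → x = -0.1485; check Q = 4.2640e-06
Then remove 2.6000e-04 M of M.
Step 2:
                    A           M
  I            0.3183  3.9724e-04
  C       -2.5946e-04  2.5946e-04
  E             0.318  6.5670e-04
  solve Keq expr → x = 1.2973e-04; check Q = 4.2640e-06
Then add 0.02224 M of M.
Step 3:
                    A           M
  I             0.318      0.0229
  C           0.02219    -0.02219
  E            0.3402  7.0253e-04
  solve Keq expr → x = -0.0111; check Q = 4.2640e-06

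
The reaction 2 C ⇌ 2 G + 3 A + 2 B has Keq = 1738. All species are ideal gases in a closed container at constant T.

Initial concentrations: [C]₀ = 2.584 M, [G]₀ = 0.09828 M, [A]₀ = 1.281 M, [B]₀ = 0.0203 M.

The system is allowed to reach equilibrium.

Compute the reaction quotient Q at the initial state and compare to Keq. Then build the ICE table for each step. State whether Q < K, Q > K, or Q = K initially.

Q₀ = 1.2531e-06; Q < K (proceeds forward)

Q₀ = 1.2531e-06 vs Keq = 1738 ⇒ Q<K, forward
Step 1:
                   C          G          A          B
  I            2.584    0.09828      1.281     0.0203
  C           -1.859      1.859      2.789      1.859
  E           0.7247      1.958       4.07       1.88
  solve Keq expr → x = 0.9297; check Q = 1738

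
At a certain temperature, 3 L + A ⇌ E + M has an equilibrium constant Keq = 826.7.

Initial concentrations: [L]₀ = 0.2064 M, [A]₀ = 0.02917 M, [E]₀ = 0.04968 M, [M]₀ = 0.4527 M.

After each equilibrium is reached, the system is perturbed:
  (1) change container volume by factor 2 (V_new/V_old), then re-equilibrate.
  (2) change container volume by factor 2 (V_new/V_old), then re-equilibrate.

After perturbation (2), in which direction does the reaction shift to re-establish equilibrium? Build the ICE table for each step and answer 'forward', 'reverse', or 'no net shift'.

Direction: reverse

Q₀ = 87.69 vs Keq = 826.7 ⇒ Q<K, forward
Step 1:
                   L          A          E          M
  Initial     0.2064    0.02917    0.04968     0.4527
  Change    -0.05446   -0.01815    0.01815    0.01815
  Equil       0.1519    0.01102    0.06783     0.4709
  solve Keq expr → x = 0.01815; check Q = 826.7
Then change container volume by factor 2 (V_new/V_old).
Step 2:
                   L          A          E          M
  Initial    0.07597   0.005508    0.03392     0.2354
  Change     0.01524   0.005081  -0.005081  -0.005081
  Equil      0.09121    0.01059    0.02884     0.2303
  solve Keq expr → x = -0.005081; check Q = 826.7
Then change container volume by factor 2 (V_new/V_old).
Step 3:
                   L          A          E          M
  Initial    0.04561   0.005294    0.01442     0.1152
  Change     0.01009   0.003362  -0.003362  -0.003362
  Equil      0.05569   0.008657    0.01106     0.1118
  solve Keq expr → x = -0.003362; check Q = 826.7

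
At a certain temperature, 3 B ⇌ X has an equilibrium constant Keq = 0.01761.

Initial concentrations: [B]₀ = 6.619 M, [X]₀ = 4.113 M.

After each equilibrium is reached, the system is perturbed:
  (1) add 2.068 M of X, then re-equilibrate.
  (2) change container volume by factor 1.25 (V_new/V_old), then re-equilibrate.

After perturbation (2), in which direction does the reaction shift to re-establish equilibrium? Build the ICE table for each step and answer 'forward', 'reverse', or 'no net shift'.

Q₀ = 0.01418 vs Keq = 0.01761 ⇒ Q<K, forward
Step 1:
                   B          X
  init         6.619      4.113
  Δ          -0.3955     0.1318
  eq           6.223      4.245
  solve Keq expr → x = 0.1318; check Q = 0.01761
Then add 2.068 M of X.
Step 2:
                   B          X
  init         6.223      6.313
  Δ           0.7812    -0.2604
  eq           7.005      6.052
  solve Keq expr → x = -0.2604; check Q = 0.01761
Then change container volume by factor 1.25 (V_new/V_old).
Step 3:
                   B          X
  init         5.604      4.842
  Δ           0.7803    -0.2601
  eq           6.384      4.582
  solve Keq expr → x = -0.2601; check Q = 0.01761

Direction: reverse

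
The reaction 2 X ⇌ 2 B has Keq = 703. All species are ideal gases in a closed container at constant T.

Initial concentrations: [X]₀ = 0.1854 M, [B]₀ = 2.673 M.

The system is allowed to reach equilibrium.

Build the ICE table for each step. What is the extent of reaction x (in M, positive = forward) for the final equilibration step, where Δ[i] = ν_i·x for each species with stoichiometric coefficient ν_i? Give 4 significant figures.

x = 0.04076 M

Q₀ = 207.9 vs Keq = 703 ⇒ Q<K, forward
Step 1:
                  X         B
  init       0.1854     2.673
  Δ        -0.08151   0.08151
  eq         0.1039     2.755
  solve Keq expr → x = 0.04076; check Q = 703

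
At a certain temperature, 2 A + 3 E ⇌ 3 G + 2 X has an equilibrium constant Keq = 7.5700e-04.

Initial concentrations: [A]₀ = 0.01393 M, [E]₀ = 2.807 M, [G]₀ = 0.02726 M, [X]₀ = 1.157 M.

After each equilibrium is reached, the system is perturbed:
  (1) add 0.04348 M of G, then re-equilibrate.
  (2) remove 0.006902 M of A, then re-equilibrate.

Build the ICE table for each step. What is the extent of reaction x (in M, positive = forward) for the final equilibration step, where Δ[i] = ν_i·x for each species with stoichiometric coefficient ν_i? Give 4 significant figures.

Q₀ = 0.006319 vs Keq = 7.5700e-04 ⇒ Q>K, reverse
Step 1:
                    A           E           G           X
  Initial     0.01393       2.807     0.02726       1.157
  Change     0.006518    0.009777   -0.009777   -0.006518
  Equil       0.02045       2.817     0.01748        1.15
  solve Keq expr → x = -0.003259; check Q = 7.5700e-04
Then add 0.04348 M of G.
Step 2:
                    A           E           G           X
  Initial     0.02045       2.817     0.06096        1.15
  Change       0.0214      0.0321     -0.0321     -0.0214
  Equil       0.04185       2.849     0.02886       1.129
  solve Keq expr → x = -0.0107; check Q = 7.5700e-04
Then remove 0.006902 M of A.
Step 3:
                    A           E           G           X
  Initial     0.03495       2.849     0.02886       1.129
  Change     0.001623    0.002434   -0.002434   -0.001623
  Equil       0.03657       2.851     0.02643       1.127
  solve Keq expr → x = -8.1126e-04; check Q = 7.5700e-04

x = -8.1126e-04 M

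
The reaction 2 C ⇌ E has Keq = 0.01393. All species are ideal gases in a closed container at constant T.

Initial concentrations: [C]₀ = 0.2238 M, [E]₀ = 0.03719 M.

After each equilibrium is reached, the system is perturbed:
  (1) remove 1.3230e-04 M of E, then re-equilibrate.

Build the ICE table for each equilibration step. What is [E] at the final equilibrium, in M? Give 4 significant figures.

Q₀ = 0.7425 vs Keq = 0.01393 ⇒ Q>K, reverse
Step 1:
                  C         E
  I          0.2238   0.03719
  C         0.07194  -0.03597
  E          0.2957  0.001218
  solve Keq expr → x = -0.03597; check Q = 0.01393
Then remove 1.3230e-04 M of E.
Step 2:
                  C         E
  I          0.2957  0.001086
  C       -2.6031e-04 1.3016e-04
  E          0.2955  0.001216
  solve Keq expr → x = 1.3016e-04; check Q = 0.01393

[E]_eq = 0.001216 M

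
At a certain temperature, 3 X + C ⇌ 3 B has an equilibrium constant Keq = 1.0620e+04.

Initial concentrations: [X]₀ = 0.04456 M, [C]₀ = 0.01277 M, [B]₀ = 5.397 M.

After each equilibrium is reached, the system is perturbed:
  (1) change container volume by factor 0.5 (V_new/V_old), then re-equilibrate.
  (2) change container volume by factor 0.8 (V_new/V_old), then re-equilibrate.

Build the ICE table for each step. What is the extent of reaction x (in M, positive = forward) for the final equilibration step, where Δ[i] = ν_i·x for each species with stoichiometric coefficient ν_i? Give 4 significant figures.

x = 0.01584 M

Q₀ = 1.3913e+08 vs Keq = 1.0620e+04 ⇒ Q>K, reverse
Step 1:
                    X           C           B
  Initial     0.04456     0.01277       5.397
  Change       0.3909      0.1303     -0.3909
  Equil        0.4355      0.1431       5.006
  solve Keq expr → x = -0.1303; check Q = 1.0620e+04
Then change container volume by factor 0.5 (V_new/V_old).
Step 2:
                    X           C           B
  Initial      0.8709      0.2861       10.01
  Change      -0.1309    -0.04364      0.1309
  Equil          0.74      0.2425       10.14
  solve Keq expr → x = 0.04364; check Q = 1.0620e+04
Then change container volume by factor 0.8 (V_new/V_old).
Step 3:
                    X           C           B
  Initial       0.925      0.3031       12.68
  Change     -0.04753    -0.01584     0.04753
  Equil        0.8775      0.2873       12.73
  solve Keq expr → x = 0.01584; check Q = 1.0620e+04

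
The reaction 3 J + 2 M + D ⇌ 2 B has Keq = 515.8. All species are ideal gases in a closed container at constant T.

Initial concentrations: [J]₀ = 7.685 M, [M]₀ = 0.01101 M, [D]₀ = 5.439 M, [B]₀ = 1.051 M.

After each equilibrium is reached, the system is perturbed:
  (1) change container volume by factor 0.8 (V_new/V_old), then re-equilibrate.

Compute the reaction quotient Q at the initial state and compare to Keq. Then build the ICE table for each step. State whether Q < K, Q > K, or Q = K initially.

Q₀ = 3.691; Q < K (proceeds forward)

Q₀ = 3.691 vs Keq = 515.8 ⇒ Q<K, forward
Step 1:
                    J           M           D           B
  init          7.685     0.01101       5.439       1.051
  Δ           -0.0151    -0.01007   -0.005033     0.01007
  eq             7.67  9.4354e-04       5.434       1.061
  solve Keq expr → x = 0.005033; check Q = 515.8
Then change container volume by factor 0.8 (V_new/V_old).
Step 2:
                    J           M           D           B
  init          9.587    0.001179       6.792       1.326
  Δ       -6.3639e-04 -4.2426e-04 -2.1213e-04  4.2426e-04
  eq            9.587  7.5516e-04       6.792       1.327
  solve Keq expr → x = 2.1213e-04; check Q = 515.8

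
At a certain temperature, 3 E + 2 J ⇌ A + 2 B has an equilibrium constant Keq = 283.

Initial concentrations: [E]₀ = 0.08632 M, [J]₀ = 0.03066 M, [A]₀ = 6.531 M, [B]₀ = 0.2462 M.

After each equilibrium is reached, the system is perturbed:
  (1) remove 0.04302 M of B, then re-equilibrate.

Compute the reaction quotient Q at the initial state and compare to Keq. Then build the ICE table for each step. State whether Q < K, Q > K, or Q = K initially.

Q₀ = 6.5475e+05; Q > K (proceeds reverse)

Q₀ = 6.5475e+05 vs Keq = 283 ⇒ Q>K, reverse
Step 1:
                    E           J           A           B
  I           0.08632     0.03066       6.531      0.2462
  C            0.1747      0.1165    -0.05823     -0.1165
  E             0.261      0.1471       6.473      0.1297
  solve Keq expr → x = -0.05823; check Q = 283
Then remove 0.04302 M of B.
Step 2:
                    E           J           A           B
  I             0.261      0.1471       6.473     0.08671
  C           -0.0225      -0.015      0.0075       0.015
  E            0.2385      0.1321        6.48      0.1017
  solve Keq expr → x = 0.0075; check Q = 283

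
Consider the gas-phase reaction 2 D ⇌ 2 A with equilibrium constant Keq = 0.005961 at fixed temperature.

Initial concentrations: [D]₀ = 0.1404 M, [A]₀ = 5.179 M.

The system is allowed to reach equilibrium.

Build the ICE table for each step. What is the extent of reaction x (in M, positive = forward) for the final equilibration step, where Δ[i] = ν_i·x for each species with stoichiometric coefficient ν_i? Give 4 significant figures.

x = -2.399 M

Q₀ = 1361 vs Keq = 0.005961 ⇒ Q>K, reverse
Step 1:
                   D          A
  init        0.1404      5.179
  Δ            4.798     -4.798
  eq           4.938     0.3813
  solve Keq expr → x = -2.399; check Q = 0.005961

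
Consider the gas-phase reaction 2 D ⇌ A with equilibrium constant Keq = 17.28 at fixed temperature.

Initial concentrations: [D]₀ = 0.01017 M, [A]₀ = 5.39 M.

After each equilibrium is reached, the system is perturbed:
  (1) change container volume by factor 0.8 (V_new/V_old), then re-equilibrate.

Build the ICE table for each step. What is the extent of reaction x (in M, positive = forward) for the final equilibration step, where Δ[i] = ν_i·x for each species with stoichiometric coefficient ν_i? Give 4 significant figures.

x = 0.03509 M

Q₀ = 5.2113e+04 vs Keq = 17.28 ⇒ Q>K, reverse
Step 1:
                   D          A
  I          0.01017       5.39
  C           0.5343    -0.2672
  E           0.5445      5.123
  solve Keq expr → x = -0.2672; check Q = 17.28
Then change container volume by factor 0.8 (V_new/V_old).
Step 2:
                   D          A
  I           0.6806      6.404
  C         -0.07019    0.03509
  E           0.6104      6.439
  solve Keq expr → x = 0.03509; check Q = 17.28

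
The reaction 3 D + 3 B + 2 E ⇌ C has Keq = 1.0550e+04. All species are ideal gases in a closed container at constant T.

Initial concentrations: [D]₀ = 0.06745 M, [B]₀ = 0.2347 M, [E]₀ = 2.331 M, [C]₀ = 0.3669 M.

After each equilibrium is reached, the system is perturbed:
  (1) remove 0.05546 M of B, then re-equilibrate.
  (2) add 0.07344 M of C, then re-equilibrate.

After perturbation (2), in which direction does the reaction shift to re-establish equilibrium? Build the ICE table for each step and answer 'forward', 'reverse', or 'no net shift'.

Direction: reverse

Q₀ = 1.7021e+04 vs Keq = 1.0550e+04 ⇒ Q>K, reverse
Step 1:
                   D          B          E          C
  Initial    0.06745     0.2347      2.331     0.3669
  Change    0.008554   0.008554   0.005703  -0.002851
  Equil        0.076     0.2433      2.337      0.364
  solve Keq expr → x = -0.002851; check Q = 1.0550e+04
Then remove 0.05546 M of B.
Step 2:
                   D          B          E          C
  Initial      0.076     0.1878      2.337      0.364
  Change     0.01466    0.01466   0.009771  -0.004885
  Equil      0.09066     0.2025      2.346     0.3592
  solve Keq expr → x = -0.004885; check Q = 1.0550e+04
Then add 0.07344 M of C.
Step 3:
                   D          B          E          C
  Initial    0.09066     0.2025      2.346     0.4326
  Change    0.003842   0.003842   0.002561  -0.001281
  Equil       0.0945     0.2063      2.349     0.4313
  solve Keq expr → x = -0.001281; check Q = 1.0550e+04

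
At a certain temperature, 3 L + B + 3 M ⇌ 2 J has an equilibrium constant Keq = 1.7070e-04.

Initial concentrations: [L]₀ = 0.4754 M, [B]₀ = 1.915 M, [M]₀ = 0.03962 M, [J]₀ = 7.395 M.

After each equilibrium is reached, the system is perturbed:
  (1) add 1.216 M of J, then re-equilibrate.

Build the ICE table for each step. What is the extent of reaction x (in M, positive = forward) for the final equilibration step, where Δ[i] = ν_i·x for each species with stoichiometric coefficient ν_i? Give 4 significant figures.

x = -0.1253 M

Q₀ = 4.2735e+06 vs Keq = 1.7070e-04 ⇒ Q>K, reverse
Step 1:
                   L          B          M          J
  init        0.4754      1.915    0.03962      7.395
  Δ            5.161       1.72      5.161     -3.441
  eq           5.637      3.635      5.201      3.954
  solve Keq expr → x = -1.72; check Q = 1.7070e-04
Then add 1.216 M of J.
Step 2:
                   L          B          M          J
  init         5.637      3.635      5.201       5.17
  Δ           0.3759     0.1253     0.3759    -0.2506
  eq           6.013      3.761      5.577       4.92
  solve Keq expr → x = -0.1253; check Q = 1.7070e-04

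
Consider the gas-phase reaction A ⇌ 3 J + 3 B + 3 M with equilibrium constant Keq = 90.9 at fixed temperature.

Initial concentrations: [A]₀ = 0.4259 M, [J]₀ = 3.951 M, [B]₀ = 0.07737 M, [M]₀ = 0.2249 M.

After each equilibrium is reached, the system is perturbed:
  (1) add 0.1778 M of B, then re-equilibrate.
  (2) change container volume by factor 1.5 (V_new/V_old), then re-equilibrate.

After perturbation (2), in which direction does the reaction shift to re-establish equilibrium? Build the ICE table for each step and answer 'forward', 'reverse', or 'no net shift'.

Q₀ = 7.6296e-04 vs Keq = 90.9 ⇒ Q<K, forward
Step 1:
                  A         J         B         M
  I          0.4259     3.951   0.07737    0.2249
  C         -0.2073     0.622     0.622     0.622
  E          0.2186     4.573    0.6994    0.8469
  solve Keq expr → x = 0.2073; check Q = 90.9
Then add 0.1778 M of B.
Step 2:
                  A         J         B         M
  I          0.2186     4.573    0.8772    0.8469
  C         0.02415  -0.07244  -0.07244  -0.07244
  E          0.2427     4.501    0.8047    0.7744
  solve Keq expr → x = -0.02415; check Q = 90.9
Then change container volume by factor 1.5 (V_new/V_old).
Step 3:
                  A         J         B         M
  I          0.1618         3    0.5365    0.5163
  C        -0.08198    0.2459    0.2459    0.2459
  E         0.07983     3.246    0.7824    0.7622
  solve Keq expr → x = 0.08198; check Q = 90.9

Direction: forward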